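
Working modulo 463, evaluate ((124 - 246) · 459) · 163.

371

124 - 246 = -122 ≡ 341 (mod 463)
341 · 459 = 156519 ≡ 25 (mod 463)
25 · 163 = 4075 ≡ 371 (mod 463)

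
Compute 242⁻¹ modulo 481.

481 = 1×242 + 239
242 = 1×239 + 3
239 = 79×3 + 2
3 = 1×2 + 1
2 = 2×1 + 0
gcd(242, 481) = 1, so the inverse exists.
Bézout: 1 = −81×481 + 161×242.
So 242⁻¹ ≡ 161 (mod 481).

161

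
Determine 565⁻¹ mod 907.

Apply the Euclidean algorithm and back-substitute:
907 = 1*565 + 342
565 = 1*342 + 223
342 = 1*223 + 119
223 = 1*119 + 104
119 = 1*104 + 15
104 = 6*15 + 14
15 = 1*14 + 1
14 = 14*1 + 0
gcd(565, 907) = 1, so the inverse exists.
Back-substitute for 1:
1 = 1*15 − 1*14
  = −1*104 + 7*15
  = 7*119 − 8*104
  = −8*223 + 15*119
  = 15*342 − 23*223
  = −23*565 + 38*342
  = 38*907 − 61*565
So 565⁻¹ ≡ −61 ≡ 846 (mod 907).

846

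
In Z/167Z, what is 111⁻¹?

167 = 1·111 + 56
111 = 1·56 + 55
56 = 1·55 + 1
55 = 55·1 + 0
gcd(111, 167) = 1, so the inverse exists.
Back-substitute for 1:
1 = 1·56 − 1·55
  = −1·111 + 2·56
  = 2·167 − 3·111
So 111⁻¹ ≡ −3 ≡ 164 (mod 167).

164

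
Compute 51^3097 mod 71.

23

Compute successive squares:
3097 in binary is 110000011001, i.e. 3097 = 2048 + 1024 + 16 + 8 + 1.
51^1 ≡ 51 (mod 71)
51^2 ≡ 51^2 = 2601 ≡ 45 (mod 71)
51^4 ≡ 45^2 = 2025 ≡ 37 (mod 71)
51^8 ≡ 37^2 = 1369 ≡ 20 (mod 71)
51^16 ≡ 20^2 = 400 ≡ 45 (mod 71)
51^32 ≡ 45^2 = 2025 ≡ 37 (mod 71)
51^64 ≡ 37^2 = 1369 ≡ 20 (mod 71)
51^128 ≡ 20^2 = 400 ≡ 45 (mod 71)
51^256 ≡ 45^2 = 2025 ≡ 37 (mod 71)
51^512 ≡ 37^2 = 1369 ≡ 20 (mod 71)
51^1024 ≡ 20^2 = 400 ≡ 45 (mod 71)
51^2048 ≡ 45^2 = 2025 ≡ 37 (mod 71)
51^3097 = 51^2048 × 51^1024 × 51^16 × 51^8 × 51^1 ≡ 37 × 45 × 45 × 20 × 51 (mod 71).
Accumulate the product:
37 × 45 = 1665 ≡ 32
32 × 45 = 1440 ≡ 20
20 × 20 = 400 ≡ 45
45 × 51 = 2295 ≡ 23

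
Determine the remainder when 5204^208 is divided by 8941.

By square-and-multiply:
208 in binary is 11010000, i.e. 208 = 128 + 64 + 16.
5204^1 ≡ 5204 (mod 8941)
5204^2 ≡ 5204^2 = 27081616 ≡ 8268 (mod 8941)
5204^4 ≡ 8268^2 = 68359824 ≡ 5879 (mod 8941)
5204^8 ≡ 5879^2 = 34562641 ≡ 5676 (mod 8941)
5204^16 ≡ 5676^2 = 32216976 ≡ 2553 (mod 8941)
5204^32 ≡ 2553^2 = 6517809 ≡ 8761 (mod 8941)
5204^64 ≡ 8761^2 = 76755121 ≡ 5577 (mod 8941)
5204^128 ≡ 5577^2 = 31102929 ≡ 6131 (mod 8941)
5204^208 = 5204^128 * 5204^64 * 5204^16 ≡ 6131 * 5577 * 2553 (mod 8941).
Accumulate the product:
6131 * 5577 = 34192587 ≡ 2203
2203 * 2553 = 5624259 ≡ 370

370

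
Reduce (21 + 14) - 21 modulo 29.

21 + 14 = 35 ≡ 6 (mod 29)
6 - 21 = -15 ≡ 14 (mod 29)

14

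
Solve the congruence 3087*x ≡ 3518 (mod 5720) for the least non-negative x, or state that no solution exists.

gcd(3087, 5720) = 1, so a unique solution mod 5720 exists.
3087⁻¹ ≡ 63 (mod 5720).
x ≡ 63*3518 ≡ 4274 (mod 5720).

4274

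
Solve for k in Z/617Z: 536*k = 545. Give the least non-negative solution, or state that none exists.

gcd(536, 617) = 1, so a unique solution mod 617 exists.
536⁻¹ ≡ 358 (mod 617).
k ≡ 358*545 ≡ 138 (mod 617).

138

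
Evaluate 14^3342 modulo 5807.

1129

14^1 ≡ 14 (mod 5807)
14^2 ≡ 14^2 = 196 (mod 5807)
14^4 ≡ 196^2 = 38416 ≡ 3574 (mod 5807)
14^8 ≡ 3574^2 = 12773476 ≡ 3883 (mod 5807)
14^16 ≡ 3883^2 = 15077689 ≡ 2717 (mod 5807)
14^32 ≡ 2717^2 = 7382089 ≡ 1392 (mod 5807)
14^64 ≡ 1392^2 = 1937664 ≡ 3933 (mod 5807)
14^128 ≡ 3933^2 = 15468489 ≡ 4448 (mod 5807)
14^256 ≡ 4448^2 = 19784704 ≡ 255 (mod 5807)
14^512 ≡ 255^2 = 65025 ≡ 1148 (mod 5807)
14^1024 ≡ 1148^2 = 1317904 ≡ 5522 (mod 5807)
14^2048 ≡ 5522^2 = 30492484 ≡ 5734 (mod 5807)
14^3342 = 14^2048 * 14^1024 * 14^256 * 14^8 * 14^4 * 14^2 ≡ 5734 * 5522 * 255 * 3883 * 3574 * 196 (mod 5807).
Accumulate the product:
5734 * 5522 = 31663148 ≡ 3384
3384 * 255 = 862920 ≡ 3484
3484 * 3883 = 13528372 ≡ 3869
3869 * 3574 = 13827806 ≡ 1339
1339 * 196 = 262444 ≡ 1129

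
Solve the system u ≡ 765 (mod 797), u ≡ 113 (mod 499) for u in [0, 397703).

31051

797⁻¹ mod 499: 797×427 ≡ 1 (mod 499), so 797⁻¹ ≡ 427.
u = 765 + 797×((113 − 765)×427 mod 499) = 765 + 797×38 = 31051.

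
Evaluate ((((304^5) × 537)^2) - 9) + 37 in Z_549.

172

(304)^5 ≡ 121 (mod 549)
121 × 537 = 64977 ≡ 195 (mod 549)
(195)^2 ≡ 144 (mod 549)
144 - 9 = 135
135 + 37 = 172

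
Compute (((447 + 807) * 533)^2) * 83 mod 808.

447 + 807 = 1254 ≡ 446 (mod 808)
446 * 533 = 237718 ≡ 166 (mod 808)
(166)^2 ≡ 84 (mod 808)
84 * 83 = 6972 ≡ 508 (mod 808)

508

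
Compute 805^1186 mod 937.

484

By square-and-multiply:
1186 in binary is 10010100010, i.e. 1186 = 1024 + 128 + 32 + 2.
805^1 ≡ 805 (mod 937)
805^2 ≡ 805^2 = 648025 ≡ 558 (mod 937)
805^4 ≡ 558^2 = 311364 ≡ 280 (mod 937)
805^8 ≡ 280^2 = 78400 ≡ 629 (mod 937)
805^16 ≡ 629^2 = 395641 ≡ 227 (mod 937)
805^32 ≡ 227^2 = 51529 ≡ 931 (mod 937)
805^64 ≡ 931^2 = 866761 ≡ 36 (mod 937)
805^128 ≡ 36^2 = 1296 ≡ 359 (mod 937)
805^256 ≡ 359^2 = 128881 ≡ 512 (mod 937)
805^512 ≡ 512^2 = 262144 ≡ 721 (mod 937)
805^1024 ≡ 721^2 = 519841 ≡ 743 (mod 937)
805^1186 = 805^1024 * 805^128 * 805^32 * 805^2 ≡ 743 * 359 * 931 * 558 (mod 937).
Accumulate the product:
743 * 359 = 266737 ≡ 629
629 * 931 = 585599 ≡ 911
911 * 558 = 508338 ≡ 484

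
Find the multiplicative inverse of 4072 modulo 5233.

924

5233 = 1×4072 + 1161
4072 = 3×1161 + 589
1161 = 1×589 + 572
589 = 1×572 + 17
572 = 33×17 + 11
17 = 1×11 + 6
11 = 1×6 + 5
6 = 1×5 + 1
5 = 5×1 + 0
gcd(4072, 5233) = 1, so the inverse exists.
Back-substitute for 1:
1 = 1×6 − 1×5
  = −1×11 + 2×6
  = 2×17 − 3×11
  = −3×572 + 101×17
  = 101×589 − 104×572
  = −104×1161 + 205×589
  = 205×4072 − 719×1161
  = −719×5233 + 924×4072
So 4072⁻¹ ≡ 924 (mod 5233).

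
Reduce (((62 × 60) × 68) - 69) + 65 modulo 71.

62 × 60 = 3720 ≡ 28 (mod 71)
28 × 68 = 1904 ≡ 58 (mod 71)
58 - 69 = -11 ≡ 60 (mod 71)
60 + 65 = 125 ≡ 54 (mod 71)

54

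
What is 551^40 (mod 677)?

Using repeated squaring:
40 in binary is 101000, i.e. 40 = 32 + 8.
551^1 ≡ 551 (mod 677)
551^2 ≡ 551^2 = 303601 ≡ 305 (mod 677)
551^4 ≡ 305^2 = 93025 ≡ 276 (mod 677)
551^8 ≡ 276^2 = 76176 ≡ 352 (mod 677)
551^16 ≡ 352^2 = 123904 ≡ 13 (mod 677)
551^32 ≡ 13^2 = 169 (mod 677)
551^40 = 551^32 * 551^8 ≡ 169 * 352 (mod 677).
169 * 352 = 59488 ≡ 589 (mod 677).

589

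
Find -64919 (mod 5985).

-64919 = -11*5985 + 916, so -64919 ≡ 916 (mod 5985).

916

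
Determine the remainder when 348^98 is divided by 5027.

4112

Using repeated squaring:
98 in binary is 1100010, i.e. 98 = 64 + 32 + 2.
348^1 ≡ 348 (mod 5027)
348^2 ≡ 348^2 = 121104 ≡ 456 (mod 5027)
348^4 ≡ 456^2 = 207936 ≡ 1829 (mod 5027)
348^8 ≡ 1829^2 = 3345241 ≡ 2286 (mod 5027)
348^16 ≡ 2286^2 = 5225796 ≡ 2743 (mod 5027)
348^32 ≡ 2743^2 = 7524049 ≡ 3657 (mod 5027)
348^64 ≡ 3657^2 = 13373649 ≡ 1829 (mod 5027)
348^98 = 348^64 · 348^32 · 348^2 ≡ 1829 · 3657 · 456 (mod 5027).
Accumulate the product:
1829 · 3657 = 6688653 ≡ 2743
2743 · 456 = 1250808 ≡ 4112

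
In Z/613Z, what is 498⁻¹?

597

By the extended Euclidean algorithm:
613 = 1·498 + 115
498 = 4·115 + 38
115 = 3·38 + 1
38 = 38·1 + 0
gcd(498, 613) = 1, so the inverse exists.
Back-substitute for 1:
1 = 1·115 − 3·38
  = −3·498 + 13·115
  = 13·613 − 16·498
So 498⁻¹ ≡ −16 ≡ 597 (mod 613).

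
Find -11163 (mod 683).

-11163 = -17*683 + 448, so -11163 ≡ 448 (mod 683).

448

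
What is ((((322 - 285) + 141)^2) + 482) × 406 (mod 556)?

322 - 285 = 37
37 + 141 = 178
(178)^2 ≡ 548 (mod 556)
548 + 482 = 1030 ≡ 474 (mod 556)
474 × 406 = 192444 ≡ 68 (mod 556)

68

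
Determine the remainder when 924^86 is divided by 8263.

By square-and-multiply:
86 in binary is 1010110, i.e. 86 = 64 + 16 + 4 + 2.
924^1 ≡ 924 (mod 8263)
924^2 ≡ 924^2 = 853776 ≡ 2687 (mod 8263)
924^4 ≡ 2687^2 = 7219969 ≡ 6370 (mod 8263)
924^8 ≡ 6370^2 = 40576900 ≡ 5570 (mod 8263)
924^16 ≡ 5570^2 = 31024900 ≡ 5598 (mod 8263)
924^32 ≡ 5598^2 = 31337604 ≡ 4308 (mod 8263)
924^64 ≡ 4308^2 = 18558864 ≡ 166 (mod 8263)
924^86 = 924^64 * 924^16 * 924^4 * 924^2 ≡ 166 * 5598 * 6370 * 2687 (mod 8263).
Accumulate the product:
166 * 5598 = 929268 ≡ 3812
3812 * 6370 = 24282440 ≡ 5746
5746 * 2687 = 15439502 ≡ 4218

4218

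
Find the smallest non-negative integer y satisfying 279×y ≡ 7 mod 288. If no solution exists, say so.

no solution

gcd(279, 288) = 9, and 9 does not divide 7.
So the congruence has no solution.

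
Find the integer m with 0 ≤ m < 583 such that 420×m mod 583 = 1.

Apply the Euclidean algorithm and back-substitute:
583 = 1*420 + 163
420 = 2*163 + 94
163 = 1*94 + 69
94 = 1*69 + 25
69 = 2*25 + 19
25 = 1*19 + 6
19 = 3*6 + 1
6 = 6*1 + 0
gcd(420, 583) = 1, so the inverse exists.
Back-substitute for 1:
1 = 1*19 − 3*6
  = −3*25 + 4*19
  = 4*69 − 11*25
  = −11*94 + 15*69
  = 15*163 − 26*94
  = −26*420 + 67*163
  = 67*583 − 93*420
So 420⁻¹ ≡ −93 ≡ 490 (mod 583).

490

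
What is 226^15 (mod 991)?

15 in binary is 1111, i.e. 15 = 8 + 4 + 2 + 1.
226^1 ≡ 226 (mod 991)
226^2 ≡ 226^2 = 51076 ≡ 535 (mod 991)
226^4 ≡ 535^2 = 286225 ≡ 817 (mod 991)
226^8 ≡ 817^2 = 667489 ≡ 546 (mod 991)
226^15 = 226^8 · 226^4 · 226^2 · 226^1 ≡ 546 · 817 · 535 · 226 (mod 991).
Accumulate the product:
546 · 817 = 446082 ≡ 132
132 · 535 = 70620 ≡ 259
259 · 226 = 58534 ≡ 65

65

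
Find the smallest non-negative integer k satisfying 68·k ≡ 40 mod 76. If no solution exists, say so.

14

gcd(68, 76) = 4, and 4 | 40, so solutions exist.
Divide through by 4: 17·k = 10 (mod 19).
17⁻¹ ≡ 9 (mod 19).
k ≡ 9·10 ≡ 14 (mod 19).
The smallest non-negative solution is k = 14.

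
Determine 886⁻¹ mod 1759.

Apply the Euclidean algorithm and back-substitute:
1759 = 1*886 + 873
886 = 1*873 + 13
873 = 67*13 + 2
13 = 6*2 + 1
2 = 2*1 + 0
gcd(886, 1759) = 1, so the inverse exists.
Back-substitute for 1:
1 = 1*13 − 6*2
  = −6*873 + 403*13
  = 403*886 − 409*873
  = −409*1759 + 812*886
So 886⁻¹ ≡ 812 (mod 1759).

812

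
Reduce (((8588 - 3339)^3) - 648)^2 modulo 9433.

2989

8588 - 3339 = 5249
(5249)^3 ≡ 7926 (mod 9433)
7926 - 648 = 7278
(7278)^2 ≡ 2989 (mod 9433)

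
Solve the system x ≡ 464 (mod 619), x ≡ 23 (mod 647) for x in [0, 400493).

619⁻¹ mod 647: 619*439 ≡ 1 (mod 647), so 619⁻¹ ≡ 439.
x = 464 + 619*((23 − 464)*439 mod 647) = 464 + 619*501 = 310583.

310583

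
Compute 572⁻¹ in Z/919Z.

580

919 = 1×572 + 347
572 = 1×347 + 225
347 = 1×225 + 122
225 = 1×122 + 103
122 = 1×103 + 19
103 = 5×19 + 8
19 = 2×8 + 3
8 = 2×3 + 2
3 = 1×2 + 1
2 = 2×1 + 0
gcd(572, 919) = 1, so the inverse exists.
Back-substitute for 1:
1 = 1×3 − 1×2
  = −1×8 + 3×3
  = 3×19 − 7×8
  = −7×103 + 38×19
  = 38×122 − 45×103
  = −45×225 + 83×122
  = 83×347 − 128×225
  = −128×572 + 211×347
  = 211×919 − 339×572
So 572⁻¹ ≡ −339 ≡ 580 (mod 919).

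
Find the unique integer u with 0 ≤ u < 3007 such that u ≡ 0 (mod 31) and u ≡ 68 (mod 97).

31⁻¹ mod 97: 31*72 ≡ 1 (mod 97), so 31⁻¹ ≡ 72.
u = 0 + 31*((68 − 0)*72 mod 97) = 0 + 31*46 = 1426.
Check: 1426 mod 31 = 0, 1426 mod 97 = 68. ✓

1426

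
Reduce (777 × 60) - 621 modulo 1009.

777 × 60 = 46620 ≡ 206 (mod 1009)
206 - 621 = -415 ≡ 594 (mod 1009)

594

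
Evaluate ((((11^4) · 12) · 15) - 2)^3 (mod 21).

(11)^4 ≡ 4 (mod 21)
4 · 12 = 48 ≡ 6 (mod 21)
6 · 15 = 90 ≡ 6 (mod 21)
6 - 2 = 4
(4)^3 ≡ 1 (mod 21)

1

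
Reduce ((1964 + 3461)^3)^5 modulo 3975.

2350

1964 + 3461 = 5425 ≡ 1450 (mod 3975)
(1450)^3 ≡ 2725 (mod 3975)
(2725)^5 ≡ 2350 (mod 3975)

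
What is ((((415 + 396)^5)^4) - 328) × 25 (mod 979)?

900

415 + 396 = 811
(811)^5 ≡ 142 (mod 979)
(142)^4 ≡ 364 (mod 979)
364 - 328 = 36
36 × 25 = 900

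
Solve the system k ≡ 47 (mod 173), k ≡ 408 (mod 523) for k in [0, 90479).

173⁻¹ mod 523: 173*130 ≡ 1 (mod 523), so 173⁻¹ ≡ 130.
k = 47 + 173*((408 − 47)*130 mod 523) = 47 + 173*383 = 66306.

66306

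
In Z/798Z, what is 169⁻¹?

85

By the extended Euclidean algorithm:
798 = 4×169 + 122
169 = 1×122 + 47
122 = 2×47 + 28
47 = 1×28 + 19
28 = 1×19 + 9
19 = 2×9 + 1
9 = 9×1 + 0
gcd(169, 798) = 1, so the inverse exists.
Bézout: 1 = −18×798 + 85×169.
So 169⁻¹ ≡ 85 (mod 798).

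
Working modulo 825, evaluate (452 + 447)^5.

824

452 + 447 = 899 ≡ 74 (mod 825)
(74)^5 ≡ 824 (mod 825)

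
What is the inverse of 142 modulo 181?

Apply the Euclidean algorithm and back-substitute:
181 = 1·142 + 39
142 = 3·39 + 25
39 = 1·25 + 14
25 = 1·14 + 11
14 = 1·11 + 3
11 = 3·3 + 2
3 = 1·2 + 1
2 = 2·1 + 0
gcd(142, 181) = 1, so the inverse exists.
Bézout: 1 = 51·181 − 65·142.
So 142⁻¹ ≡ −65 ≡ 116 (mod 181).

116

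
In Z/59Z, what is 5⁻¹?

59 = 11×5 + 4
5 = 1×4 + 1
4 = 4×1 + 0
gcd(5, 59) = 1, so the inverse exists.
Back-substitute for 1:
1 = 1×5 − 1×4
  = −1×59 + 12×5
So 5⁻¹ ≡ 12 (mod 59).

12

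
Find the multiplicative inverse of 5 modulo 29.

By the extended Euclidean algorithm:
29 = 5×5 + 4
5 = 1×4 + 1
4 = 4×1 + 0
gcd(5, 29) = 1, so the inverse exists.
Bézout: 1 = −1×29 + 6×5.
So 5⁻¹ ≡ 6 (mod 29).

6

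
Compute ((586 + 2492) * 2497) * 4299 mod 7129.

586 + 2492 = 3078
3078 * 2497 = 7685766 ≡ 704 (mod 7129)
704 * 4299 = 3026496 ≡ 3800 (mod 7129)

3800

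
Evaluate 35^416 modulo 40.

25

Compute successive squares:
416 in binary is 110100000, i.e. 416 = 256 + 128 + 32.
35^1 ≡ 35 (mod 40)
35^2 ≡ 35^2 = 1225 ≡ 25 (mod 40)
35^4 ≡ 25^2 = 625 ≡ 25 (mod 40)
35^8 ≡ 25^2 = 625 ≡ 25 (mod 40)
35^16 ≡ 25^2 = 625 ≡ 25 (mod 40)
35^32 ≡ 25^2 = 625 ≡ 25 (mod 40)
35^64 ≡ 25^2 = 625 ≡ 25 (mod 40)
35^128 ≡ 25^2 = 625 ≡ 25 (mod 40)
35^256 ≡ 25^2 = 625 ≡ 25 (mod 40)
35^416 = 35^256 · 35^128 · 35^32 ≡ 25 · 25 · 25 (mod 40).
Accumulate the product:
25 · 25 = 625 ≡ 25
25 · 25 = 625 ≡ 25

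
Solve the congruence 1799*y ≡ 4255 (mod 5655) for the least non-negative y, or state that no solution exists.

4400

gcd(1799, 5655) = 1, so a unique solution mod 5655 exists.
1799⁻¹ ≡ 4844 (mod 5655).
y ≡ 4844*4255 ≡ 4400 (mod 5655).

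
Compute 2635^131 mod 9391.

553

Compute successive squares:
2635^1 ≡ 2635 (mod 9391)
2635^2 ≡ 2635^2 = 6943225 ≡ 3276 (mod 9391)
2635^4 ≡ 3276^2 = 10732176 ≡ 7654 (mod 9391)
2635^8 ≡ 7654^2 = 58583716 ≡ 2658 (mod 9391)
2635^16 ≡ 2658^2 = 7064964 ≡ 2932 (mod 9391)
2635^32 ≡ 2932^2 = 8596624 ≡ 3859 (mod 9391)
2635^64 ≡ 3859^2 = 14891881 ≡ 7146 (mod 9391)
2635^128 ≡ 7146^2 = 51065316 ≡ 6449 (mod 9391)
2635^131 = 2635^128 × 2635^2 × 2635^1 ≡ 6449 × 3276 × 2635 (mod 9391).
Accumulate the product:
6449 × 3276 = 21126924 ≡ 6565
6565 × 2635 = 17298775 ≡ 553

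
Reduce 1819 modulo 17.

1819 = 107·17 + 0, so 1819 ≡ 0 (mod 17).

0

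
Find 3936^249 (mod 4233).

213

249 in binary is 11111001, i.e. 249 = 128 + 64 + 32 + 16 + 8 + 1.
3936^1 ≡ 3936 (mod 4233)
3936^2 ≡ 3936^2 = 15492096 ≡ 3549 (mod 4233)
3936^4 ≡ 3549^2 = 12595401 ≡ 2226 (mod 4233)
3936^8 ≡ 2226^2 = 4955076 ≡ 2466 (mod 4233)
3936^16 ≡ 2466^2 = 6081156 ≡ 2568 (mod 4233)
3936^32 ≡ 2568^2 = 6594624 ≡ 3843 (mod 4233)
3936^64 ≡ 3843^2 = 14768649 ≡ 3945 (mod 4233)
3936^128 ≡ 3945^2 = 15563025 ≡ 2517 (mod 4233)
3936^249 = 3936^128 * 3936^64 * 3936^32 * 3936^16 * 3936^8 * 3936^1 ≡ 2517 * 3945 * 3843 * 2568 * 2466 * 3936 (mod 4233).
Accumulate the product:
2517 * 3945 = 9929565 ≡ 3180
3180 * 3843 = 12220740 ≡ 69
69 * 2568 = 177192 ≡ 3639
3639 * 2466 = 8973774 ≡ 4047
4047 * 3936 = 15928992 ≡ 213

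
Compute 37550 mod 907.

363

37550 = 41·907 + 363, so 37550 ≡ 363 (mod 907).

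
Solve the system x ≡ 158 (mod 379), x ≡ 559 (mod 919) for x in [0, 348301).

154032

379⁻¹ mod 919: 379·645 ≡ 1 (mod 919), so 379⁻¹ ≡ 645.
x = 158 + 379·((559 − 158)·645 mod 919) = 158 + 379·406 = 154032.
Check: 154032 mod 379 = 158, 154032 mod 919 = 559. ✓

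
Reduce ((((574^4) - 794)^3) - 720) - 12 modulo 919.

291

(574)^4 ≡ 440 (mod 919)
440 - 794 = -354 ≡ 565 (mod 919)
(565)^3 ≡ 104 (mod 919)
104 - 720 = -616 ≡ 303 (mod 919)
303 - 12 = 291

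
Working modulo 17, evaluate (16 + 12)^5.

16 + 12 = 28 ≡ 11 (mod 17)
(11)^5 ≡ 10 (mod 17)

10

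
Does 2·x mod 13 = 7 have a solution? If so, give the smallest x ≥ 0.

10

gcd(2, 13) = 1, so a unique solution mod 13 exists.
2⁻¹ ≡ 7 (mod 13).
x ≡ 7·7 ≡ 10 (mod 13).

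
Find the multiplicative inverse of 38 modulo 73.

25

73 = 1×38 + 35
38 = 1×35 + 3
35 = 11×3 + 2
3 = 1×2 + 1
2 = 2×1 + 0
gcd(38, 73) = 1, so the inverse exists.
Back-substitute for 1:
1 = 1×3 − 1×2
  = −1×35 + 12×3
  = 12×38 − 13×35
  = −13×73 + 25×38
So 38⁻¹ ≡ 25 (mod 73).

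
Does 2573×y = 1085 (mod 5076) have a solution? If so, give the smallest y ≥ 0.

2569

gcd(2573, 5076) = 1, so a unique solution mod 5076 exists.
2573⁻¹ ≡ 2393 (mod 5076).
y ≡ 2393×1085 ≡ 2569 (mod 5076).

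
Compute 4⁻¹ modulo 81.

81 = 20×4 + 1
4 = 4×1 + 0
gcd(4, 81) = 1, so the inverse exists.
Bézout: 1 = 1×81 − 20×4.
So 4⁻¹ ≡ −20 ≡ 61 (mod 81).

61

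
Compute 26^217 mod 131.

Using repeated squaring:
26^1 ≡ 26 (mod 131)
26^2 ≡ 26^2 = 676 ≡ 21 (mod 131)
26^4 ≡ 21^2 = 441 ≡ 48 (mod 131)
26^8 ≡ 48^2 = 2304 ≡ 77 (mod 131)
26^16 ≡ 77^2 = 5929 ≡ 34 (mod 131)
26^32 ≡ 34^2 = 1156 ≡ 108 (mod 131)
26^64 ≡ 108^2 = 11664 ≡ 5 (mod 131)
26^128 ≡ 5^2 = 25 (mod 131)
26^217 = 26^128 * 26^64 * 26^16 * 26^8 * 26^1 ≡ 25 * 5 * 34 * 77 * 26 (mod 131).
Accumulate the product:
25 * 5 = 125
125 * 34 = 4250 ≡ 58
58 * 77 = 4466 ≡ 12
12 * 26 = 312 ≡ 50

50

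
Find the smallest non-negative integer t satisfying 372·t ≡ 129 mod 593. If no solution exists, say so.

579

gcd(372, 593) = 1, so a unique solution mod 593 exists.
372⁻¹ ≡ 432 (mod 593).
t ≡ 432·129 ≡ 579 (mod 593).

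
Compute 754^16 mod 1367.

652

754^1 ≡ 754 (mod 1367)
754^2 ≡ 754^2 = 568516 ≡ 1211 (mod 1367)
754^4 ≡ 1211^2 = 1466521 ≡ 1097 (mod 1367)
754^8 ≡ 1097^2 = 1203409 ≡ 449 (mod 1367)
754^16 ≡ 449^2 = 201601 ≡ 652 (mod 1367)
So 754^16 ≡ 652 (mod 1367).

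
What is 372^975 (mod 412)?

Compute successive squares:
975 in binary is 1111001111, i.e. 975 = 512 + 256 + 128 + 64 + 8 + 4 + 2 + 1.
372^1 ≡ 372 (mod 412)
372^2 ≡ 372^2 = 138384 ≡ 364 (mod 412)
372^4 ≡ 364^2 = 132496 ≡ 244 (mod 412)
372^8 ≡ 244^2 = 59536 ≡ 208 (mod 412)
372^16 ≡ 208^2 = 43264 ≡ 4 (mod 412)
372^32 ≡ 4^2 = 16 (mod 412)
372^64 ≡ 16^2 = 256 (mod 412)
372^128 ≡ 256^2 = 65536 ≡ 28 (mod 412)
372^256 ≡ 28^2 = 784 ≡ 372 (mod 412)
372^512 ≡ 372^2 = 138384 ≡ 364 (mod 412)
372^975 = 372^512 * 372^256 * 372^128 * 372^64 * 372^8 * 372^4 * 372^2 * 372^1 ≡ 364 * 372 * 28 * 256 * 208 * 244 * 364 * 372 (mod 412).
Accumulate the product:
364 * 372 = 135408 ≡ 272
272 * 28 = 7616 ≡ 200
200 * 256 = 51200 ≡ 112
112 * 208 = 23296 ≡ 224
224 * 244 = 54656 ≡ 272
272 * 364 = 99008 ≡ 128
128 * 372 = 47616 ≡ 236

236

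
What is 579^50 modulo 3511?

579^1 ≡ 579 (mod 3511)
579^2 ≡ 579^2 = 335241 ≡ 1696 (mod 3511)
579^4 ≡ 1696^2 = 2876416 ≡ 907 (mod 3511)
579^8 ≡ 907^2 = 822649 ≡ 1075 (mod 3511)
579^16 ≡ 1075^2 = 1155625 ≡ 506 (mod 3511)
579^32 ≡ 506^2 = 256036 ≡ 3244 (mod 3511)
579^50 = 579^32 * 579^16 * 579^2 ≡ 3244 * 506 * 1696 (mod 3511).
Accumulate the product:
3244 * 506 = 1641464 ≡ 1827
1827 * 1696 = 3098592 ≡ 1890

1890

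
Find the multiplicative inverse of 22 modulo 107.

73

107 = 4×22 + 19
22 = 1×19 + 3
19 = 6×3 + 1
3 = 3×1 + 0
gcd(22, 107) = 1, so the inverse exists.
Back-substitute for 1:
1 = 1×19 − 6×3
  = −6×22 + 7×19
  = 7×107 − 34×22
So 22⁻¹ ≡ −34 ≡ 73 (mod 107).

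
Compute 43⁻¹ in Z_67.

67 = 1·43 + 24
43 = 1·24 + 19
24 = 1·19 + 5
19 = 3·5 + 4
5 = 1·4 + 1
4 = 4·1 + 0
gcd(43, 67) = 1, so the inverse exists.
Bézout: 1 = 9·67 − 14·43.
So 43⁻¹ ≡ −14 ≡ 53 (mod 67).

53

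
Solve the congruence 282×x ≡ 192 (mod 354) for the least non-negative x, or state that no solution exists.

gcd(282, 354) = 6, and 6 | 192, so solutions exist.
Divide through by 6: 47×x = 32 (mod 59).
47⁻¹ ≡ 54 (mod 59).
x ≡ 54×32 ≡ 17 (mod 59).
The smallest non-negative solution is x = 17.

17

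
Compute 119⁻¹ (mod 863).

By the extended Euclidean algorithm:
863 = 7·119 + 30
119 = 3·30 + 29
30 = 1·29 + 1
29 = 29·1 + 0
gcd(119, 863) = 1, so the inverse exists.
Back-substitute for 1:
1 = 1·30 − 1·29
  = −1·119 + 4·30
  = 4·863 − 29·119
So 119⁻¹ ≡ −29 ≡ 834 (mod 863).

834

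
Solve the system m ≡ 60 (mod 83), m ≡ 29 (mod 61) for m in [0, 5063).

83⁻¹ mod 61: 83·25 ≡ 1 (mod 61), so 83⁻¹ ≡ 25.
m = 60 + 83·((29 − 60)·25 mod 61) = 60 + 83·18 = 1554.

1554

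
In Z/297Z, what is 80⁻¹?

297 = 3*80 + 57
80 = 1*57 + 23
57 = 2*23 + 11
23 = 2*11 + 1
11 = 11*1 + 0
gcd(80, 297) = 1, so the inverse exists.
Back-substitute for 1:
1 = 1*23 − 2*11
  = −2*57 + 5*23
  = 5*80 − 7*57
  = −7*297 + 26*80
So 80⁻¹ ≡ 26 (mod 297).

26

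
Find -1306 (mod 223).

32

-1306 = -6×223 + 32, so -1306 ≡ 32 (mod 223).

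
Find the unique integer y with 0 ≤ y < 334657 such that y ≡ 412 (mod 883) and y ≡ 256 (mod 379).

883⁻¹ mod 379: 883·94 ≡ 1 (mod 379), so 883⁻¹ ≡ 94.
y = 412 + 883·((256 − 412)·94 mod 379) = 412 + 883·117 = 103723.
Check: 103723 mod 883 = 412, 103723 mod 379 = 256. ✓

103723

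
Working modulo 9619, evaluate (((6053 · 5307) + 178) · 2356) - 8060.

6053 · 5307 = 32123271 ≡ 5430 (mod 9619)
5430 + 178 = 5608
5608 · 2356 = 13212448 ≡ 5561 (mod 9619)
5561 - 8060 = -2499 ≡ 7120 (mod 9619)

7120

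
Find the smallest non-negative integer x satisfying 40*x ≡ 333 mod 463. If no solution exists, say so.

344

gcd(40, 463) = 1, so a unique solution mod 463 exists.
40⁻¹ ≡ 382 (mod 463).
x ≡ 382*333 ≡ 344 (mod 463).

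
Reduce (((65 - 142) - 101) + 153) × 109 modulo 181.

65 - 142 = -77 ≡ 104 (mod 181)
104 - 101 = 3
3 + 153 = 156
156 × 109 = 17004 ≡ 171 (mod 181)

171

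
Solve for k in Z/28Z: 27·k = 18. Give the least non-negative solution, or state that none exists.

gcd(27, 28) = 1, so a unique solution mod 28 exists.
27⁻¹ ≡ 27 (mod 28).
k ≡ 27·18 ≡ 10 (mod 28).

10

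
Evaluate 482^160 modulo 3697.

By square-and-multiply:
160 in binary is 10100000, i.e. 160 = 128 + 32.
482^1 ≡ 482 (mod 3697)
482^2 ≡ 482^2 = 232324 ≡ 3110 (mod 3697)
482^4 ≡ 3110^2 = 9672100 ≡ 748 (mod 3697)
482^8 ≡ 748^2 = 559504 ≡ 1257 (mod 3697)
482^16 ≡ 1257^2 = 1580049 ≡ 1430 (mod 3697)
482^32 ≡ 1430^2 = 2044900 ≡ 459 (mod 3697)
482^64 ≡ 459^2 = 210681 ≡ 3649 (mod 3697)
482^128 ≡ 3649^2 = 13315201 ≡ 2304 (mod 3697)
482^160 = 482^128 · 482^32 ≡ 2304 · 459 (mod 3697).
2304 · 459 = 1057536 ≡ 194 (mod 3697).

194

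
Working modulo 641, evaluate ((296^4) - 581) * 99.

(296)^4 ≡ 18 (mod 641)
18 - 581 = -563 ≡ 78 (mod 641)
78 * 99 = 7722 ≡ 30 (mod 641)

30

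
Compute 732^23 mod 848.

144

Compute successive squares:
23 in binary is 10111, i.e. 23 = 16 + 4 + 2 + 1.
732^1 ≡ 732 (mod 848)
732^2 ≡ 732^2 = 535824 ≡ 736 (mod 848)
732^4 ≡ 736^2 = 541696 ≡ 672 (mod 848)
732^8 ≡ 672^2 = 451584 ≡ 448 (mod 848)
732^16 ≡ 448^2 = 200704 ≡ 576 (mod 848)
732^23 = 732^16 · 732^4 · 732^2 · 732^1 ≡ 576 · 672 · 736 · 732 (mod 848).
Accumulate the product:
576 · 672 = 387072 ≡ 384
384 · 736 = 282624 ≡ 240
240 · 732 = 175680 ≡ 144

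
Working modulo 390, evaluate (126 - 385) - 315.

206

126 - 385 = -259 ≡ 131 (mod 390)
131 - 315 = -184 ≡ 206 (mod 390)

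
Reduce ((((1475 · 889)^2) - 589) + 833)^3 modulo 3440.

1475 · 889 = 1311275 ≡ 635 (mod 3440)
(635)^2 ≡ 745 (mod 3440)
745 - 589 = 156
156 + 833 = 989
(989)^3 ≡ 2709 (mod 3440)

2709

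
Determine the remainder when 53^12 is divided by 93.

12 in binary is 1100, i.e. 12 = 8 + 4.
53^1 ≡ 53 (mod 93)
53^2 ≡ 53^2 = 2809 ≡ 19 (mod 93)
53^4 ≡ 19^2 = 361 ≡ 82 (mod 93)
53^8 ≡ 82^2 = 6724 ≡ 28 (mod 93)
53^12 = 53^8 · 53^4 ≡ 28 · 82 (mod 93).
28 · 82 = 2296 ≡ 64 (mod 93).

64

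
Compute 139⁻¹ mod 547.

547 = 3·139 + 130
139 = 1·130 + 9
130 = 14·9 + 4
9 = 2·4 + 1
4 = 4·1 + 0
gcd(139, 547) = 1, so the inverse exists.
Back-substitute for 1:
1 = 1·9 − 2·4
  = −2·130 + 29·9
  = 29·139 − 31·130
  = −31·547 + 122·139
So 139⁻¹ ≡ 122 (mod 547).

122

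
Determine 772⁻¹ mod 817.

236

Run the extended Euclidean algorithm:
817 = 1*772 + 45
772 = 17*45 + 7
45 = 6*7 + 3
7 = 2*3 + 1
3 = 3*1 + 0
gcd(772, 817) = 1, so the inverse exists.
Bézout: 1 = −223*817 + 236*772.
So 772⁻¹ ≡ 236 (mod 817).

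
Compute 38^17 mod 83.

26

17 in binary is 10001, i.e. 17 = 16 + 1.
38^1 ≡ 38 (mod 83)
38^2 ≡ 38^2 = 1444 ≡ 33 (mod 83)
38^4 ≡ 33^2 = 1089 ≡ 10 (mod 83)
38^8 ≡ 10^2 = 100 ≡ 17 (mod 83)
38^16 ≡ 17^2 = 289 ≡ 40 (mod 83)
38^17 = 38^16 × 38^1 ≡ 40 × 38 (mod 83).
40 × 38 = 1520 ≡ 26 (mod 83).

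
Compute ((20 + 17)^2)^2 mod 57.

1

20 + 17 = 37
(37)^2 ≡ 1 (mod 57)
(1)^2 ≡ 1 (mod 57)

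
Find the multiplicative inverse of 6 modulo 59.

10

By the extended Euclidean algorithm:
59 = 9×6 + 5
6 = 1×5 + 1
5 = 5×1 + 0
gcd(6, 59) = 1, so the inverse exists.
Back-substitute for 1:
1 = 1×6 − 1×5
  = −1×59 + 10×6
So 6⁻¹ ≡ 10 (mod 59).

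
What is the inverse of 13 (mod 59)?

59 = 4·13 + 7
13 = 1·7 + 6
7 = 1·6 + 1
6 = 6·1 + 0
gcd(13, 59) = 1, so the inverse exists.
Back-substitute for 1:
1 = 1·7 − 1·6
  = −1·13 + 2·7
  = 2·59 − 9·13
So 13⁻¹ ≡ −9 ≡ 50 (mod 59).

50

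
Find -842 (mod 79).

27

-842 = -11*79 + 27, so -842 ≡ 27 (mod 79).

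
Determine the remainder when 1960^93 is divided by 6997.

6631

Compute successive squares:
93 in binary is 1011101, i.e. 93 = 64 + 16 + 8 + 4 + 1.
1960^1 ≡ 1960 (mod 6997)
1960^2 ≡ 1960^2 = 3841600 ≡ 247 (mod 6997)
1960^4 ≡ 247^2 = 61009 ≡ 5033 (mod 6997)
1960^8 ≡ 5033^2 = 25331089 ≡ 1949 (mod 6997)
1960^16 ≡ 1949^2 = 3798601 ≡ 6227 (mod 6997)
1960^32 ≡ 6227^2 = 38775529 ≡ 5152 (mod 6997)
1960^64 ≡ 5152^2 = 26543104 ≡ 3483 (mod 6997)
1960^93 = 1960^64 * 1960^16 * 1960^8 * 1960^4 * 1960^1 ≡ 3483 * 6227 * 1949 * 5033 * 1960 (mod 6997).
Accumulate the product:
3483 * 6227 = 21688641 ≡ 4938
4938 * 1949 = 9624162 ≡ 3287
3287 * 5033 = 16543471 ≡ 2563
2563 * 1960 = 5023480 ≡ 6631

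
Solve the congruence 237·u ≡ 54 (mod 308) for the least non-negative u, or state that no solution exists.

86

gcd(237, 308) = 1, so a unique solution mod 308 exists.
237⁻¹ ≡ 13 (mod 308).
u ≡ 13·54 ≡ 86 (mod 308).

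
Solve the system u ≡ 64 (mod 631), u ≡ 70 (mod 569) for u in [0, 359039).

127526

631⁻¹ mod 569: 631×413 ≡ 1 (mod 569), so 631⁻¹ ≡ 413.
u = 64 + 631×((70 − 64)×413 mod 569) = 64 + 631×202 = 127526.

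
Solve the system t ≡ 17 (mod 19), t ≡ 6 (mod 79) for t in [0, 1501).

19⁻¹ mod 79: 19*25 ≡ 1 (mod 79), so 19⁻¹ ≡ 25.
t = 17 + 19*((6 − 17)*25 mod 79) = 17 + 19*41 = 796.
Check: 796 mod 19 = 17, 796 mod 79 = 6. ✓

796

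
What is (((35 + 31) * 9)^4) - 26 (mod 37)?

27

35 + 31 = 66 ≡ 29 (mod 37)
29 * 9 = 261 ≡ 2 (mod 37)
(2)^4 ≡ 16 (mod 37)
16 - 26 = -10 ≡ 27 (mod 37)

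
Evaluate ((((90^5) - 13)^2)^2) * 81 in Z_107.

(90)^5 ≡ 33 (mod 107)
33 - 13 = 20
(20)^2 ≡ 79 (mod 107)
(79)^2 ≡ 35 (mod 107)
35 * 81 = 2835 ≡ 53 (mod 107)

53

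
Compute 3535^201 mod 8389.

7602

Using repeated squaring:
201 in binary is 11001001, i.e. 201 = 128 + 64 + 8 + 1.
3535^1 ≡ 3535 (mod 8389)
3535^2 ≡ 3535^2 = 12496225 ≡ 5004 (mod 8389)
3535^4 ≡ 5004^2 = 25040016 ≡ 7240 (mod 8389)
3535^8 ≡ 7240^2 = 52417600 ≡ 3128 (mod 8389)
3535^16 ≡ 3128^2 = 9784384 ≡ 2810 (mod 8389)
3535^32 ≡ 2810^2 = 7896100 ≡ 2051 (mod 8389)
3535^64 ≡ 2051^2 = 4206601 ≡ 3712 (mod 8389)
3535^128 ≡ 3712^2 = 13778944 ≡ 4206 (mod 8389)
3535^201 = 3535^128 · 3535^64 · 3535^8 · 3535^1 ≡ 4206 · 3712 · 3128 · 3535 (mod 8389).
Accumulate the product:
4206 · 3712 = 15612672 ≡ 743
743 · 3128 = 2324104 ≡ 351
351 · 3535 = 1240785 ≡ 7602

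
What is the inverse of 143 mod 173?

98

Run the extended Euclidean algorithm:
173 = 1×143 + 30
143 = 4×30 + 23
30 = 1×23 + 7
23 = 3×7 + 2
7 = 3×2 + 1
2 = 2×1 + 0
gcd(143, 173) = 1, so the inverse exists.
Bézout: 1 = 62×173 − 75×143.
So 143⁻¹ ≡ −75 ≡ 98 (mod 173).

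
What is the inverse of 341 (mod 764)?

By the extended Euclidean algorithm:
764 = 2×341 + 82
341 = 4×82 + 13
82 = 6×13 + 4
13 = 3×4 + 1
4 = 4×1 + 0
gcd(341, 764) = 1, so the inverse exists.
Bézout: 1 = −79×764 + 177×341.
So 341⁻¹ ≡ 177 (mod 764).

177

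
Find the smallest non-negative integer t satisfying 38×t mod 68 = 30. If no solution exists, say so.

33

gcd(38, 68) = 2, and 2 | 30, so solutions exist.
Divide through by 2: 19×t = 15 (mod 34).
19⁻¹ ≡ 9 (mod 34).
t ≡ 9×15 ≡ 33 (mod 34).
The smallest non-negative solution is t = 33.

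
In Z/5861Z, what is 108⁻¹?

3636

5861 = 54×108 + 29
108 = 3×29 + 21
29 = 1×21 + 8
21 = 2×8 + 5
8 = 1×5 + 3
5 = 1×3 + 2
3 = 1×2 + 1
2 = 2×1 + 0
gcd(108, 5861) = 1, so the inverse exists.
Bézout: 1 = 41×5861 − 2225×108.
So 108⁻¹ ≡ −2225 ≡ 3636 (mod 5861).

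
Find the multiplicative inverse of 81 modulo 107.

37

107 = 1*81 + 26
81 = 3*26 + 3
26 = 8*3 + 2
3 = 1*2 + 1
2 = 2*1 + 0
gcd(81, 107) = 1, so the inverse exists.
Back-substitute for 1:
1 = 1*3 − 1*2
  = −1*26 + 9*3
  = 9*81 − 28*26
  = −28*107 + 37*81
So 81⁻¹ ≡ 37 (mod 107).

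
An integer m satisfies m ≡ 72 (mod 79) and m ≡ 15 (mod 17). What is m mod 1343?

151

79⁻¹ mod 17: 79*14 ≡ 1 (mod 17), so 79⁻¹ ≡ 14.
m = 72 + 79*((15 − 72)*14 mod 17) = 72 + 79*1 = 151.
Check: 151 mod 79 = 72, 151 mod 17 = 15. ✓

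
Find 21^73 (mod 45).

36

73 in binary is 1001001, i.e. 73 = 64 + 8 + 1.
21^1 ≡ 21 (mod 45)
21^2 ≡ 21^2 = 441 ≡ 36 (mod 45)
21^4 ≡ 36^2 = 1296 ≡ 36 (mod 45)
21^8 ≡ 36^2 = 1296 ≡ 36 (mod 45)
21^16 ≡ 36^2 = 1296 ≡ 36 (mod 45)
21^32 ≡ 36^2 = 1296 ≡ 36 (mod 45)
21^64 ≡ 36^2 = 1296 ≡ 36 (mod 45)
21^73 = 21^64 * 21^8 * 21^1 ≡ 36 * 36 * 21 (mod 45).
Accumulate the product:
36 * 36 = 1296 ≡ 36
36 * 21 = 756 ≡ 36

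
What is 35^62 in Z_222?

By square-and-multiply:
35^1 ≡ 35 (mod 222)
35^2 ≡ 35^2 = 1225 ≡ 115 (mod 222)
35^4 ≡ 115^2 = 13225 ≡ 127 (mod 222)
35^8 ≡ 127^2 = 16129 ≡ 145 (mod 222)
35^16 ≡ 145^2 = 21025 ≡ 157 (mod 222)
35^32 ≡ 157^2 = 24649 ≡ 7 (mod 222)
35^62 = 35^32 × 35^16 × 35^8 × 35^4 × 35^2 ≡ 7 × 157 × 145 × 127 × 115 (mod 222).
Accumulate the product:
7 × 157 = 1099 ≡ 211
211 × 145 = 30595 ≡ 181
181 × 127 = 22987 ≡ 121
121 × 115 = 13915 ≡ 151

151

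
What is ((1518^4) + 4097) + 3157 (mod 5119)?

2288

(1518)^4 ≡ 153 (mod 5119)
153 + 4097 = 4250
4250 + 3157 = 7407 ≡ 2288 (mod 5119)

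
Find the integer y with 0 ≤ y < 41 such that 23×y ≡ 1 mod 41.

25

Apply the Euclidean algorithm and back-substitute:
41 = 1×23 + 18
23 = 1×18 + 5
18 = 3×5 + 3
5 = 1×3 + 2
3 = 1×2 + 1
2 = 2×1 + 0
gcd(23, 41) = 1, so the inverse exists.
Back-substitute for 1:
1 = 1×3 − 1×2
  = −1×5 + 2×3
  = 2×18 − 7×5
  = −7×23 + 9×18
  = 9×41 − 16×23
So 23⁻¹ ≡ −16 ≡ 25 (mod 41).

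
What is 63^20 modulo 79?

63^1 ≡ 63 (mod 79)
63^2 ≡ 63^2 = 3969 ≡ 19 (mod 79)
63^4 ≡ 19^2 = 361 ≡ 45 (mod 79)
63^8 ≡ 45^2 = 2025 ≡ 50 (mod 79)
63^16 ≡ 50^2 = 2500 ≡ 51 (mod 79)
63^20 = 63^16 · 63^4 ≡ 51 · 45 (mod 79).
51 · 45 = 2295 ≡ 4 (mod 79).

4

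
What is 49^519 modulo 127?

25

By square-and-multiply:
519 in binary is 1000000111, i.e. 519 = 512 + 4 + 2 + 1.
49^1 ≡ 49 (mod 127)
49^2 ≡ 49^2 = 2401 ≡ 115 (mod 127)
49^4 ≡ 115^2 = 13225 ≡ 17 (mod 127)
49^8 ≡ 17^2 = 289 ≡ 35 (mod 127)
49^16 ≡ 35^2 = 1225 ≡ 82 (mod 127)
49^32 ≡ 82^2 = 6724 ≡ 120 (mod 127)
49^64 ≡ 120^2 = 14400 ≡ 49 (mod 127)
49^128 ≡ 49^2 = 2401 ≡ 115 (mod 127)
49^256 ≡ 115^2 = 13225 ≡ 17 (mod 127)
49^512 ≡ 17^2 = 289 ≡ 35 (mod 127)
49^519 = 49^512 · 49^4 · 49^2 · 49^1 ≡ 35 · 17 · 115 · 49 (mod 127).
Accumulate the product:
35 · 17 = 595 ≡ 87
87 · 115 = 10005 ≡ 99
99 · 49 = 4851 ≡ 25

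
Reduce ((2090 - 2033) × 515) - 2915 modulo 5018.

1350

2090 - 2033 = 57
57 × 515 = 29355 ≡ 4265 (mod 5018)
4265 - 2915 = 1350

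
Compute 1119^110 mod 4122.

110 in binary is 1101110, i.e. 110 = 64 + 32 + 8 + 4 + 2.
1119^1 ≡ 1119 (mod 4122)
1119^2 ≡ 1119^2 = 1252161 ≡ 3195 (mod 4122)
1119^4 ≡ 3195^2 = 10208025 ≡ 1953 (mod 4122)
1119^8 ≡ 1953^2 = 3814209 ≡ 1359 (mod 4122)
1119^16 ≡ 1359^2 = 1846881 ≡ 225 (mod 4122)
1119^32 ≡ 225^2 = 50625 ≡ 1161 (mod 4122)
1119^64 ≡ 1161^2 = 1347921 ≡ 27 (mod 4122)
1119^110 = 1119^64 · 1119^32 · 1119^8 · 1119^4 · 1119^2 ≡ 27 · 1161 · 1359 · 1953 · 3195 (mod 4122).
Accumulate the product:
27 · 1161 = 31347 ≡ 2493
2493 · 1359 = 3387987 ≡ 3825
3825 · 1953 = 7470225 ≡ 1161
1161 · 3195 = 3709395 ≡ 3717

3717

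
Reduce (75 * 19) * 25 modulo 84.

9

75 * 19 = 1425 ≡ 81 (mod 84)
81 * 25 = 2025 ≡ 9 (mod 84)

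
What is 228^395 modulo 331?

Compute successive squares:
395 in binary is 110001011, i.e. 395 = 256 + 128 + 8 + 2 + 1.
228^1 ≡ 228 (mod 331)
228^2 ≡ 228^2 = 51984 ≡ 17 (mod 331)
228^4 ≡ 17^2 = 289 (mod 331)
228^8 ≡ 289^2 = 83521 ≡ 109 (mod 331)
228^16 ≡ 109^2 = 11881 ≡ 296 (mod 331)
228^32 ≡ 296^2 = 87616 ≡ 232 (mod 331)
228^64 ≡ 232^2 = 53824 ≡ 202 (mod 331)
228^128 ≡ 202^2 = 40804 ≡ 91 (mod 331)
228^256 ≡ 91^2 = 8281 ≡ 6 (mod 331)
228^395 = 228^256 * 228^128 * 228^8 * 228^2 * 228^1 ≡ 6 * 91 * 109 * 17 * 228 (mod 331).
Accumulate the product:
6 * 91 = 546 ≡ 215
215 * 109 = 23435 ≡ 265
265 * 17 = 4505 ≡ 202
202 * 228 = 46056 ≡ 47

47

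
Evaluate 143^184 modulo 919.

173

Compute successive squares:
143^1 ≡ 143 (mod 919)
143^2 ≡ 143^2 = 20449 ≡ 231 (mod 919)
143^4 ≡ 231^2 = 53361 ≡ 59 (mod 919)
143^8 ≡ 59^2 = 3481 ≡ 724 (mod 919)
143^16 ≡ 724^2 = 524176 ≡ 346 (mod 919)
143^32 ≡ 346^2 = 119716 ≡ 246 (mod 919)
143^64 ≡ 246^2 = 60516 ≡ 781 (mod 919)
143^128 ≡ 781^2 = 609961 ≡ 664 (mod 919)
143^184 = 143^128 · 143^32 · 143^16 · 143^8 ≡ 664 · 246 · 346 · 724 (mod 919).
Accumulate the product:
664 · 246 = 163344 ≡ 681
681 · 346 = 235626 ≡ 362
362 · 724 = 262088 ≡ 173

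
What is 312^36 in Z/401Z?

41

By square-and-multiply:
312^1 ≡ 312 (mod 401)
312^2 ≡ 312^2 = 97344 ≡ 302 (mod 401)
312^4 ≡ 302^2 = 91204 ≡ 177 (mod 401)
312^8 ≡ 177^2 = 31329 ≡ 51 (mod 401)
312^16 ≡ 51^2 = 2601 ≡ 195 (mod 401)
312^32 ≡ 195^2 = 38025 ≡ 331 (mod 401)
312^36 = 312^32 * 312^4 ≡ 331 * 177 (mod 401).
331 * 177 = 58587 ≡ 41 (mod 401).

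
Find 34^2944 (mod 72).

Using repeated squaring:
2944 in binary is 101110000000, i.e. 2944 = 2048 + 512 + 256 + 128.
34^1 ≡ 34 (mod 72)
34^2 ≡ 34^2 = 1156 ≡ 4 (mod 72)
34^4 ≡ 4^2 = 16 (mod 72)
34^8 ≡ 16^2 = 256 ≡ 40 (mod 72)
34^16 ≡ 40^2 = 1600 ≡ 16 (mod 72)
34^32 ≡ 16^2 = 256 ≡ 40 (mod 72)
34^64 ≡ 40^2 = 1600 ≡ 16 (mod 72)
34^128 ≡ 16^2 = 256 ≡ 40 (mod 72)
34^256 ≡ 40^2 = 1600 ≡ 16 (mod 72)
34^512 ≡ 16^2 = 256 ≡ 40 (mod 72)
34^1024 ≡ 40^2 = 1600 ≡ 16 (mod 72)
34^2048 ≡ 16^2 = 256 ≡ 40 (mod 72)
34^2944 = 34^2048 · 34^512 · 34^256 · 34^128 ≡ 40 · 40 · 16 · 40 (mod 72).
Accumulate the product:
40 · 40 = 1600 ≡ 16
16 · 16 = 256 ≡ 40
40 · 40 = 1600 ≡ 16

16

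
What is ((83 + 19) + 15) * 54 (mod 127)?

95

83 + 19 = 102
102 + 15 = 117
117 * 54 = 6318 ≡ 95 (mod 127)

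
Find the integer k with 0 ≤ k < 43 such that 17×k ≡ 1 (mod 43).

Apply the Euclidean algorithm and back-substitute:
43 = 2×17 + 9
17 = 1×9 + 8
9 = 1×8 + 1
8 = 8×1 + 0
gcd(17, 43) = 1, so the inverse exists.
Back-substitute for 1:
1 = 1×9 − 1×8
  = −1×17 + 2×9
  = 2×43 − 5×17
So 17⁻¹ ≡ −5 ≡ 38 (mod 43).

38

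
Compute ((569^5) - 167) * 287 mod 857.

(569)^5 ≡ 414 (mod 857)
414 - 167 = 247
247 * 287 = 70889 ≡ 615 (mod 857)

615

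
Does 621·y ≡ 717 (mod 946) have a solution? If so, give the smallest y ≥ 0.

gcd(621, 946) = 1, so a unique solution mod 946 exists.
621⁻¹ ≡ 163 (mod 946).
y ≡ 163·717 ≡ 513 (mod 946).

513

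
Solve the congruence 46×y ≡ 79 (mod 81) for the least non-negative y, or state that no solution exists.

7

gcd(46, 81) = 1, so a unique solution mod 81 exists.
46⁻¹ ≡ 37 (mod 81).
y ≡ 37×79 ≡ 7 (mod 81).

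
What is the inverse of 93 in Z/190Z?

By the extended Euclidean algorithm:
190 = 2×93 + 4
93 = 23×4 + 1
4 = 4×1 + 0
gcd(93, 190) = 1, so the inverse exists.
Bézout: 1 = −23×190 + 47×93.
So 93⁻¹ ≡ 47 (mod 190).

47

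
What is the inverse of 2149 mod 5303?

496

Apply the Euclidean algorithm and back-substitute:
5303 = 2*2149 + 1005
2149 = 2*1005 + 139
1005 = 7*139 + 32
139 = 4*32 + 11
32 = 2*11 + 10
11 = 1*10 + 1
10 = 10*1 + 0
gcd(2149, 5303) = 1, so the inverse exists.
Back-substitute for 1:
1 = 1*11 − 1*10
  = −1*32 + 3*11
  = 3*139 − 13*32
  = −13*1005 + 94*139
  = 94*2149 − 201*1005
  = −201*5303 + 496*2149
So 2149⁻¹ ≡ 496 (mod 5303).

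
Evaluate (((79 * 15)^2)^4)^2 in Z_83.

68

79 * 15 = 1185 ≡ 23 (mod 83)
(23)^2 ≡ 31 (mod 83)
(31)^4 ≡ 63 (mod 83)
(63)^2 ≡ 68 (mod 83)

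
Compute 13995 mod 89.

22

13995 = 157·89 + 22, so 13995 ≡ 22 (mod 89).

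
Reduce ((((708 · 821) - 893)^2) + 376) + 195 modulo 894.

524

708 · 821 = 581268 ≡ 168 (mod 894)
168 - 893 = -725 ≡ 169 (mod 894)
(169)^2 ≡ 847 (mod 894)
847 + 376 = 1223 ≡ 329 (mod 894)
329 + 195 = 524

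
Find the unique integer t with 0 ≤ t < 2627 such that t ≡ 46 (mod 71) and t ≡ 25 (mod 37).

71⁻¹ mod 37: 71·12 ≡ 1 (mod 37), so 71⁻¹ ≡ 12.
t = 46 + 71·((25 − 46)·12 mod 37) = 46 + 71·7 = 543.

543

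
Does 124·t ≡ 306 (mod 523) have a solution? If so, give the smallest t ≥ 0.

gcd(124, 523) = 1, so a unique solution mod 523 exists.
124⁻¹ ≡ 426 (mod 523).
t ≡ 426·306 ≡ 129 (mod 523).

129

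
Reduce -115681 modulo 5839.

-115681 = -20*5839 + 1099, so -115681 ≡ 1099 (mod 5839).

1099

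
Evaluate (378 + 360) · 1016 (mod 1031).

378 + 360 = 738
738 · 1016 = 749808 ≡ 271 (mod 1031)

271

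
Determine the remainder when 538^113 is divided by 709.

Using repeated squaring:
113 in binary is 1110001, i.e. 113 = 64 + 32 + 16 + 1.
538^1 ≡ 538 (mod 709)
538^2 ≡ 538^2 = 289444 ≡ 172 (mod 709)
538^4 ≡ 172^2 = 29584 ≡ 515 (mod 709)
538^8 ≡ 515^2 = 265225 ≡ 59 (mod 709)
538^16 ≡ 59^2 = 3481 ≡ 645 (mod 709)
538^32 ≡ 645^2 = 416025 ≡ 551 (mod 709)
538^64 ≡ 551^2 = 303601 ≡ 149 (mod 709)
538^113 = 538^64 * 538^32 * 538^16 * 538^1 ≡ 149 * 551 * 645 * 538 (mod 709).
Accumulate the product:
149 * 551 = 82099 ≡ 564
564 * 645 = 363780 ≡ 63
63 * 538 = 33894 ≡ 571

571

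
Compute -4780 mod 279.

-4780 = -18×279 + 242, so -4780 ≡ 242 (mod 279).

242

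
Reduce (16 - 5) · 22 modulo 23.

16 - 5 = 11
11 · 22 = 242 ≡ 12 (mod 23)

12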